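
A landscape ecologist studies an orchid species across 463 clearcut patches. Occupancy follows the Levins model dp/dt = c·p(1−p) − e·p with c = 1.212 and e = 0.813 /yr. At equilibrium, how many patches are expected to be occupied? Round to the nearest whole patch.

p* = 1 − e/c = 1 − 0.813/1.212 = 0.3292.
Expected occupied patches = N × p* = 463 × 0.3292 = 152.42 ≈ 152.

152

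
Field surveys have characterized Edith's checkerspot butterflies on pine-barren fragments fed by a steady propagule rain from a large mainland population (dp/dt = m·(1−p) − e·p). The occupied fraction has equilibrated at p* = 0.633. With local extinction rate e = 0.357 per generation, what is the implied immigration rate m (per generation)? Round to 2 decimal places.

0.62

At equilibrium m(1−p*) = e·p*, so m = e·p*/(1−p*).
m = 0.357 × 0.633 / 0.3670 = 0.2260/0.3670 = 0.6158.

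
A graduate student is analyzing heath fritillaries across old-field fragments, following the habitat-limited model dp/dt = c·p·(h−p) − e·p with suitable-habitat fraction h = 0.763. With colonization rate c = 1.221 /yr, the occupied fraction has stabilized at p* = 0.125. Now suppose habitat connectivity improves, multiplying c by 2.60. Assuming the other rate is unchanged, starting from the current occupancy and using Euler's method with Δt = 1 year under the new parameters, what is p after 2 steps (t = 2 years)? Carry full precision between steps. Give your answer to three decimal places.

Balance c(h−p*) = e gives e = 1.221×(0.763 − 0.12500) = 0.77900.
Starting from p₀ = 0.12500; update p ← p + (dp/dt)·Δt with the new parameters.
p: 0.12500 → 0.28080  (Δp = +0.15580)
p: 0.28080 → 0.49190  (Δp = +0.21110)

0.492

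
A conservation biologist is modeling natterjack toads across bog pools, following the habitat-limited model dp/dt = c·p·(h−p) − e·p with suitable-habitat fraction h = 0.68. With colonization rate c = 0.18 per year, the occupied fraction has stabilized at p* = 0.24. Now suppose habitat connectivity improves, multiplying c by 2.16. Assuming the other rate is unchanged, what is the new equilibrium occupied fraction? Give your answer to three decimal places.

Balance c(h−p*) = e gives e = 0.18×(0.68 − 0.24000) = 0.07920.
New p* = 0.68 − e/c = 0.68 − 0.07920/0.38880 = 0.47630.

0.476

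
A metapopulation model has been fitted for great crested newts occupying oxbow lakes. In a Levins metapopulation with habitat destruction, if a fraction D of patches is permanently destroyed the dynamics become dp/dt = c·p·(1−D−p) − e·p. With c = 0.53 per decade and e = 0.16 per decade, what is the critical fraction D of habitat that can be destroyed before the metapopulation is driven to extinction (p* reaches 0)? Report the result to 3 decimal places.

The nontrivial equilibrium is p* = (1−D) − e/c; extinction occurs when this hits zero.
So D_crit = 1 − e/c = 1 − 0.16/0.53 = 1 − 0.3019 = 0.6981.
This equals the undisturbed p*, a classic result of Lande's extension.

0.698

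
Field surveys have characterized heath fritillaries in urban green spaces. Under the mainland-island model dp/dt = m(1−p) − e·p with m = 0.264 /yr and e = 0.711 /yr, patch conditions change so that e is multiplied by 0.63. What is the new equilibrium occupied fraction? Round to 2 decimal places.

0.37

Before: p* = 0.264/(0.264+0.711) = 0.2708.
After: m = 0.264, e = 0.44793; p* = 0.264/0.7119 = 0.3708.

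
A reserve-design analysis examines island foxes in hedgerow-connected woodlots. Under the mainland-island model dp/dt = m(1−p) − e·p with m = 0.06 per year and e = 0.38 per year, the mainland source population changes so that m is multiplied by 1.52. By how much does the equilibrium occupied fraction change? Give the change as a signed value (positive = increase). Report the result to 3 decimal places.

0.057

Before: p* = 0.06/(0.06+0.38) = 0.1364.
After: m = 0.0912, e = 0.38; p* = 0.0912/0.4712 = 0.1935.
Δp* = 0.1935 − 0.1364 = +0.0572.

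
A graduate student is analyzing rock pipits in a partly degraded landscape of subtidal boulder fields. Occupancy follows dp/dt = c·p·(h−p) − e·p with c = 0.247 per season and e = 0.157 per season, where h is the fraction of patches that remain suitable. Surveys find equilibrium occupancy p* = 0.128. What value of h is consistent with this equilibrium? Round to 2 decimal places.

At equilibrium c(h−p*) = e, so h = p* + e/c.
h = 0.128 + 0.157/0.247 = 0.128 + 0.6356 = 0.7636.

0.76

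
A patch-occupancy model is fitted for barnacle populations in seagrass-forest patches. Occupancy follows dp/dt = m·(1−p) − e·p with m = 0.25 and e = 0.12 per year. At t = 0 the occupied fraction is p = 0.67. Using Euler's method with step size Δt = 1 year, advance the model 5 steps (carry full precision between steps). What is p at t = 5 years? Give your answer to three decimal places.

0.675

Update rule: p ← p + [m·(1−p) − e·p]·Δt with Δt = 1.
  1  |  dp/dt·Δt = +0.002100  |  p_1 = 0.672100
  2  |  dp/dt·Δt = +0.001323  |  p_2 = 0.673423
  3  |  dp/dt·Δt = +0.000833  |  p_3 = 0.674256
  4  |  dp/dt·Δt = +0.000525  |  p_4 = 0.674782
  5  |  dp/dt·Δt = +0.000331  |  p_5 = 0.675112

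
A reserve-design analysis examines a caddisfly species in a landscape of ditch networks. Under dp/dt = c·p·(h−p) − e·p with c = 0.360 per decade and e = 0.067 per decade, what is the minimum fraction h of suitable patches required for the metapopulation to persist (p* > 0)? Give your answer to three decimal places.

0.186

p* = h − e/c is positive only when h > e/c.
h_min = e/c = 0.067/0.360 = 0.1861.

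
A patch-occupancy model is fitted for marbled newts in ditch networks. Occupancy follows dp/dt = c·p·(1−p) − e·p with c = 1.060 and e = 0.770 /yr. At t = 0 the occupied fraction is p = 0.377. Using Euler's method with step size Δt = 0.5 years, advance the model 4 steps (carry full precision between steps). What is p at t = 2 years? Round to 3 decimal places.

0.319

Update rule: p ← p + [c·p·(1−p) − e·p]·Δt with Δt = 0.5.
  1  |  dp/dt·Δt = -0.020663  |  p_1 = 0.356337
  2  |  dp/dt·Δt = -0.015628  |  p_2 = 0.340708
  3  |  dp/dt·Δt = -0.012121  |  p_3 = 0.328587
  4  |  dp/dt·Δt = -0.009579  |  p_4 = 0.319009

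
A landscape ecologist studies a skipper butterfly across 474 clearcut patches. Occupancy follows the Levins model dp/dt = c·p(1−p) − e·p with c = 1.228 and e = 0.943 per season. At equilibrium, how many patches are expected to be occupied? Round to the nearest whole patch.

p* = 1 − e/c = 1 − 0.943/1.228 = 0.2321.
Expected occupied patches = N × p* = 474 × 0.2321 = 110.01 ≈ 110.

110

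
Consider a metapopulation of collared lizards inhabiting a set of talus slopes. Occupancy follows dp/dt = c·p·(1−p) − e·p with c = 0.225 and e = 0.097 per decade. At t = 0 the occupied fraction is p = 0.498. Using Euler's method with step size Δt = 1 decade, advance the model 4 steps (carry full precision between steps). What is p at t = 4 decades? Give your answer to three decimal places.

Update rule: p ← p + [c·p·(1−p) − e·p]·Δt with Δt = 1.
step 1: Δp = +0.00794, p = 0.50594
step 2: Δp = +0.00717, p = 0.51311
step 3: Δp = +0.00644, p = 0.51955
step 4: Δp = +0.00577, p = 0.52532

0.525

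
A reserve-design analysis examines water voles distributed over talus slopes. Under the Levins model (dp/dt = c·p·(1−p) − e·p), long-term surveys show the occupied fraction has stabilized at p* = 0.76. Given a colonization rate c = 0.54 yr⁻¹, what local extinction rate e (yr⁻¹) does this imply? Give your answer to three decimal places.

At equilibrium c(1−p*) = e.
e = 0.54 × (1 − 0.76) = 0.54 × 0.2400 = 0.1296.

0.130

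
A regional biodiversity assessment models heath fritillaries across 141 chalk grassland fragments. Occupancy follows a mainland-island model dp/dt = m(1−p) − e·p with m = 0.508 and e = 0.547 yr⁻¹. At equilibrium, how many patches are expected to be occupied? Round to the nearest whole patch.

p* = m/(m+e) = 0.508/1.0550 = 0.4815.
Expected occupied patches = N × p* = 141 × 0.4815 = 67.89 ≈ 68.

68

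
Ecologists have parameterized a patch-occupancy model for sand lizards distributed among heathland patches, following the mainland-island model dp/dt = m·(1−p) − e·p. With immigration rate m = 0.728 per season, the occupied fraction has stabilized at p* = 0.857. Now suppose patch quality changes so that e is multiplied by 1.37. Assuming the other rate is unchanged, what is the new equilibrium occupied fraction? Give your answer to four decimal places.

0.8139

Balance m(1−p*) = e·p* gives e = m(1−p*)/p* = 0.728×0.14300/0.85700 = 0.12147.
New p* = m/(m+e) = 0.72800/(0.72800+0.16641) = 0.81394.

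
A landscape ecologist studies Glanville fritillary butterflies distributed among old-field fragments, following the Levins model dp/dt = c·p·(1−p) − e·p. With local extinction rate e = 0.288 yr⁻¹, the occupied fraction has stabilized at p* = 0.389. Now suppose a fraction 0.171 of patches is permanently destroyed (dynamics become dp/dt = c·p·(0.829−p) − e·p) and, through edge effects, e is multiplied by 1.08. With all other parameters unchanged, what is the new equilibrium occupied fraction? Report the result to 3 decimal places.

Balance c(1−p*) = e gives c = e/(1 − 0.38900) = 0.288/0.61100 = 0.47136.
New p* = 0.829 − e/c = 0.829 − 0.31104/0.47136 = 0.16912.

0.169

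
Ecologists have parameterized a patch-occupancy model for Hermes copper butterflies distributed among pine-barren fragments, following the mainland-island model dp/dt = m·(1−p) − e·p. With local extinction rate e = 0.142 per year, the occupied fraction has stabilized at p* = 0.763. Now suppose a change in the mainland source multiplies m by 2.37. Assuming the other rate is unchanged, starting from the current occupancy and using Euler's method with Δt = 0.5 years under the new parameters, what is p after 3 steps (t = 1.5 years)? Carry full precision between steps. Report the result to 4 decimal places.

Balance m(1−p*) = e·p* gives m = e·p*/(1−p*) = 0.142×0.76300/0.23700 = 0.45716.
Starting from p₀ = 0.76300; update p ← p + (dp/dt)·Δt with the new parameters.
  1  |  dp/dt·Δt = +0.074217  |  p_1 = 0.837217
  2  |  dp/dt·Δt = +0.028742  |  p_2 = 0.865959
  3  |  dp/dt·Δt = +0.011131  |  p_3 = 0.877090

0.8771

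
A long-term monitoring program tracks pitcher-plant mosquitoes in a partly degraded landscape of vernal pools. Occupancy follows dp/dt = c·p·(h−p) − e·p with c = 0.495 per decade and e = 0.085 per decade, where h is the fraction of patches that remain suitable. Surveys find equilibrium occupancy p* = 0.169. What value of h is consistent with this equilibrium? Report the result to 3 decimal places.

0.341

At equilibrium c(h−p*) = e, so h = p* + e/c.
h = 0.169 + 0.085/0.495 = 0.169 + 0.1717 = 0.3407.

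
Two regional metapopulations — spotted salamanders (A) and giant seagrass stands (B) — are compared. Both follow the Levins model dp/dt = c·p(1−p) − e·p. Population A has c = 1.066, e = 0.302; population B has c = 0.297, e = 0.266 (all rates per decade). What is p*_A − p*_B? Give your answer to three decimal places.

0.612

A: p*_A = 1 − 0.302/1.066 = 0.7167.
B: p*_B = 1 − 0.266/0.297 = 0.1044.
p*_A − p*_B = 0.7167 − 0.1044 = 0.6123.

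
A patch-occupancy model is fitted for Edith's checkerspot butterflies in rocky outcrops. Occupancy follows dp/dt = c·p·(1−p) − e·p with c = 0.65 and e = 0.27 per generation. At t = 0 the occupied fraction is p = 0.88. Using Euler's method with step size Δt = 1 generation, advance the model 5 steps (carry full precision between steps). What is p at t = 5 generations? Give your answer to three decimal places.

0.599

Update rule: p ← p + [c·p·(1−p) − e·p]·Δt with Δt = 1.
t = 1: p = 0.88000 + (-0.16896) = 0.71104
t = 2: p = 0.71104 + (-0.05843) = 0.65261
t = 3: p = 0.65261 + (-0.02884) = 0.62377
t = 4: p = 0.62377 + (-0.01587) = 0.60789
t = 5: p = 0.60789 + (-0.00920) = 0.59870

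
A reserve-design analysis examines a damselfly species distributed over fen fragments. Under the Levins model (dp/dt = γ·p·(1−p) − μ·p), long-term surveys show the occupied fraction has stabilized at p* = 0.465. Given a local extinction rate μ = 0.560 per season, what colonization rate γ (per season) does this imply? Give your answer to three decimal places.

1.047

At equilibrium γ(1−p*) = μ, so γ = μ/(1−p*).
γ = 0.560/(1 − 0.465) = 0.560/0.5350 = 1.0467.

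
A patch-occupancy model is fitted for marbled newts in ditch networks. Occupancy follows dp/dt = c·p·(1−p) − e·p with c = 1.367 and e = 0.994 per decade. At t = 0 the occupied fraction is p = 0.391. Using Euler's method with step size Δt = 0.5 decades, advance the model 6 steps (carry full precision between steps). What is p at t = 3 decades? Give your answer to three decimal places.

Update rule: p ← p + [c·p·(1−p) − e·p]·Δt with Δt = 0.5.
step 1: Δp = -0.03157, p = 0.35943
step 2: Δp = -0.02127, p = 0.33816
step 3: Δp = -0.01509, p = 0.32307
step 4: Δp = -0.01109, p = 0.31198
step 5: Δp = -0.00834, p = 0.30364
step 6: Δp = -0.00639, p = 0.29725

0.297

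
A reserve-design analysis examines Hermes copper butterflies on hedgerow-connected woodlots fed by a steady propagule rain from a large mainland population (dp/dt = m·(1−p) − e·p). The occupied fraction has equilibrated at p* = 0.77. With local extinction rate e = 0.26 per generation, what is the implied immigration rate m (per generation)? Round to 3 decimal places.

At equilibrium m(1−p*) = e·p*, so m = e·p*/(1−p*).
m = 0.26 × 0.77 / 0.2300 = 0.2002/0.2300 = 0.8704.

0.870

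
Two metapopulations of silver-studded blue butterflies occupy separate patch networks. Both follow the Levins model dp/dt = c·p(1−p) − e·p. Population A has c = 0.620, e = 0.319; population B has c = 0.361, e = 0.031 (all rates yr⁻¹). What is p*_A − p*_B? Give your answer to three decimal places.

-0.429

A: p*_A = 1 − 0.319/0.620 = 0.4855.
B: p*_B = 1 − 0.031/0.361 = 0.9141.
p*_A − p*_B = 0.4855 − 0.9141 = -0.4286.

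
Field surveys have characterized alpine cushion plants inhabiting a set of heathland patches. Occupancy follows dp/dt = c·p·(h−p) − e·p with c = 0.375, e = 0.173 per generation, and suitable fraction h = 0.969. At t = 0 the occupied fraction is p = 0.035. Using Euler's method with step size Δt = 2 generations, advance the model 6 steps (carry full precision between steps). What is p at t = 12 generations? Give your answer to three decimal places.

0.185

Update rule: p ← p + [c·p·(h−p) − e·p]·Δt with Δt = 2.
step 1: Δp = +0.01241, p = 0.04741
step 2: Δp = +0.01636, p = 0.06377
step 3: Δp = +0.02123, p = 0.08500
step 4: Δp = +0.02695, p = 0.11195
step 5: Δp = +0.03323, p = 0.14517
step 6: Δp = +0.03947, p = 0.18464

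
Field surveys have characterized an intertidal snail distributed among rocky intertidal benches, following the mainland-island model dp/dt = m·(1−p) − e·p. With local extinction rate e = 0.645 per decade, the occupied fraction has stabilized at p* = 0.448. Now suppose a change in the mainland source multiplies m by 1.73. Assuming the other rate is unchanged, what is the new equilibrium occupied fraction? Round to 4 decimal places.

0.5840

Balance m(1−p*) = e·p* gives m = e·p*/(1−p*) = 0.645×0.44800/0.55200 = 0.52348.
New p* = m/(m+e) = 0.90562/(0.90562+0.64500) = 0.58404.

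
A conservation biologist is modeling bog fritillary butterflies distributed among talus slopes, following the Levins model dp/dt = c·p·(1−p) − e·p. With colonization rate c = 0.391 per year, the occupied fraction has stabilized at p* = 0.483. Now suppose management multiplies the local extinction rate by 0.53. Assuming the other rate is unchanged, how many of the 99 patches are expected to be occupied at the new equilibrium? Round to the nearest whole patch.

72

Balance c(1−p*) = e gives e = 0.391×(1 − 0.48300) = 0.20215.
New p* = 1 − e/c = 1 − 0.10714/0.39100 = 0.72598.
Expected occupied = 99 × 0.72598 = 71.87 ≈ 72.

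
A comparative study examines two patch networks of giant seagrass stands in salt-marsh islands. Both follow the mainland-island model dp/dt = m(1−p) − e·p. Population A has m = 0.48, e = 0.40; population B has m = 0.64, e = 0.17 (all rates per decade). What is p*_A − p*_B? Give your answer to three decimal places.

A: p*_A = m/(m+e) = 0.48/0.8800 = 0.5455.
B: p*_B = 0.64/0.8100 = 0.7901.
p*_A − p*_B = 0.5455 − 0.7901 = -0.2447.

-0.245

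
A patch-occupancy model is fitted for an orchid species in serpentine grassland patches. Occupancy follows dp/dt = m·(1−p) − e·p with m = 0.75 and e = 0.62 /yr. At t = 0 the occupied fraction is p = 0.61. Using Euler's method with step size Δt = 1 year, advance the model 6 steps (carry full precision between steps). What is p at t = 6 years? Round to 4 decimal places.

0.5476

Update rule: p ← p + [m·(1−p) − e·p]·Δt with Δt = 1.
step 1: Δp = -0.08570, p = 0.52430
step 2: Δp = +0.03171, p = 0.55601
step 3: Δp = -0.01173, p = 0.54428
step 4: Δp = +0.00434, p = 0.54862
step 5: Δp = -0.00161, p = 0.54701
step 6: Δp = +0.00059, p = 0.54761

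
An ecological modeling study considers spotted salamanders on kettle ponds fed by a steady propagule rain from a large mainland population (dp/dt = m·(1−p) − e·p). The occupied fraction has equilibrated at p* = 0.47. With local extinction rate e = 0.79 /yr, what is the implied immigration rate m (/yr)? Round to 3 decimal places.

0.701

At equilibrium m(1−p*) = e·p*, so m = e·p*/(1−p*).
m = 0.79 × 0.47 / 0.5300 = 0.3713/0.5300 = 0.7006.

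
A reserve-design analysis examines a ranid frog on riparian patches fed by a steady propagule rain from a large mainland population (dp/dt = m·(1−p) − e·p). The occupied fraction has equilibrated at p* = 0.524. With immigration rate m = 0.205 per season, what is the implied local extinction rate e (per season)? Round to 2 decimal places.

At equilibrium m(1−p*) = e·p*, so e = m(1−p*)/p*.
e = 0.205 × 0.4760 / 0.524 = 0.1862.

0.19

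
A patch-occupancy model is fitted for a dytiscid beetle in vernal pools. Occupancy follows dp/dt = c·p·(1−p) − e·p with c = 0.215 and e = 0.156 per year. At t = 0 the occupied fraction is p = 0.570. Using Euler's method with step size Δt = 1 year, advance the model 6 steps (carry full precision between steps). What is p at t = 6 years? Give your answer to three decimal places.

0.424

Update rule: p ← p + [c·p·(1−p) − e·p]·Δt with Δt = 1.
t = 1: p = 0.57000 + (-0.03622) = 0.53378
t = 2: p = 0.53378 + (-0.02976) = 0.50401
t = 3: p = 0.50401 + (-0.02488) = 0.47913
t = 4: p = 0.47913 + (-0.02109) = 0.45804
t = 5: p = 0.45804 + (-0.01808) = 0.43996
t = 6: p = 0.43996 + (-0.01566) = 0.42430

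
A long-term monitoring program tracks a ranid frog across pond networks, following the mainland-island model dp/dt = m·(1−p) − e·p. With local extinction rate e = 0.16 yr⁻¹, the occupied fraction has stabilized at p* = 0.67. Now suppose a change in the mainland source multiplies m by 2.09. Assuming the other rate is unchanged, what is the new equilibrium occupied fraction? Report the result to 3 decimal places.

0.809

Balance m(1−p*) = e·p* gives m = e·p*/(1−p*) = 0.16×0.67000/0.33000 = 0.32485.
New p* = m/(m+e) = 0.67894/(0.67894+0.16000) = 0.80928.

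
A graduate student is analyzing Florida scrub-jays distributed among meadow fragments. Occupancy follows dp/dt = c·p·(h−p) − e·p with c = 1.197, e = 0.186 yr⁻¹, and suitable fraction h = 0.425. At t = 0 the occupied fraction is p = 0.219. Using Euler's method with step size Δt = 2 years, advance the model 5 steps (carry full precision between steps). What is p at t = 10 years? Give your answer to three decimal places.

Update rule: p ← p + [c·p·(h−p) − e·p]·Δt with Δt = 2.
p: 0.21900 → 0.24553  (Δp = +0.02653)
p: 0.24553 → 0.25969  (Δp = +0.01415)
p: 0.25969 → 0.26586  (Δp = +0.00617)
p: 0.26586 → 0.26825  (Δp = +0.00239)
p: 0.26825 → 0.26912  (Δp = +0.00088)

0.269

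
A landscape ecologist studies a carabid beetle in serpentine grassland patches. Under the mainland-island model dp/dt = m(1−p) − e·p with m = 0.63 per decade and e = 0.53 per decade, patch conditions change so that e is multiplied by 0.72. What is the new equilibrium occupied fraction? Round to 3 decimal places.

0.623

Before: p* = 0.63/(0.63+0.53) = 0.5431.
After: m = 0.63, e = 0.3816; p* = 0.63/1.0116 = 0.6228.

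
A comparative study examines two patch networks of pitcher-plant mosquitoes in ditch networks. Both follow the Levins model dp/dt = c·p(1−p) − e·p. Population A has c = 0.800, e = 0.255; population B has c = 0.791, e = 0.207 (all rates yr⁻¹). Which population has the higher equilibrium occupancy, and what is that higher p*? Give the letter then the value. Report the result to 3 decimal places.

B, 0.738

A: p*_A = 1 − 0.255/0.800 = 0.6813.
B: p*_B = 1 − 0.207/0.791 = 0.7383.
B is higher at 0.7383.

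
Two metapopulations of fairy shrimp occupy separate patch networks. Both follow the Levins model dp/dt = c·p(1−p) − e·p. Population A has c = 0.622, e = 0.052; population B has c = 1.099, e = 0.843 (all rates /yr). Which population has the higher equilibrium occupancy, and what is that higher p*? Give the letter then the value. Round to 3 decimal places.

A: p*_A = 1 − 0.052/0.622 = 0.9164.
B: p*_B = 1 − 0.843/1.099 = 0.2329.
A is higher at 0.9164.

A, 0.916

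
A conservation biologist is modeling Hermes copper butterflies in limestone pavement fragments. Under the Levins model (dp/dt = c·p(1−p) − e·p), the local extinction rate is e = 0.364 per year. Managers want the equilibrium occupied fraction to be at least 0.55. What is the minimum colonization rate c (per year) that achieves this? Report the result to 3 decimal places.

0.809

p* = 1 − e/c ≥ 0.55 requires e/c ≤ 0.4500, i.e. c ≥ e/0.4500.
c_min = 0.364/0.4500 = 0.8089.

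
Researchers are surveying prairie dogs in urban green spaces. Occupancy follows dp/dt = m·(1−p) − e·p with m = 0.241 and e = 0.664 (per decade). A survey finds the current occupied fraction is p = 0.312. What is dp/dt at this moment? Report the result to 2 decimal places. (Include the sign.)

Colonization term: m·(1−p) = 0.241×0.6880 = 0.16581.
Extinction term: e·p = 0.20717.
dp/dt = 0.16581 − 0.20717 = -0.04136.

-0.04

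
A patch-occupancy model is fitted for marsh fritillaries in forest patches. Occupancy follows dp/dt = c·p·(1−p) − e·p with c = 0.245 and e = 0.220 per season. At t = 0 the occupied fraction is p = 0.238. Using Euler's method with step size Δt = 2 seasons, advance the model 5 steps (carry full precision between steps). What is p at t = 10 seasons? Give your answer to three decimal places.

0.181

Update rule: p ← p + [c·p·(1−p) − e·p]·Δt with Δt = 2.
p: 0.23800 → 0.22214  (Δp = -0.01586)
p: 0.22214 → 0.20907  (Δp = -0.01307)
p: 0.20907 → 0.19811  (Δp = -0.01096)
p: 0.19811 → 0.18878  (Δp = -0.00933)
p: 0.18878 → 0.18076  (Δp = -0.00802)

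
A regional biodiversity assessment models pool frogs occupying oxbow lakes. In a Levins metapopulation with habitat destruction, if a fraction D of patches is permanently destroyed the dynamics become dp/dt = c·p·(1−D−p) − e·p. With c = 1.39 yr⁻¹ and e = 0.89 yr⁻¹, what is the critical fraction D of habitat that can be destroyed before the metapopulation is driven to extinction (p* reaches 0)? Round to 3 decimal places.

0.360

The nontrivial equilibrium is p* = (1−D) − e/c; extinction occurs when this hits zero.
So D_crit = 1 − e/c = 1 − 0.89/1.39 = 1 − 0.6403 = 0.3597.
Note this equals the original equilibrium occupancy — the Levins extinction-debt result.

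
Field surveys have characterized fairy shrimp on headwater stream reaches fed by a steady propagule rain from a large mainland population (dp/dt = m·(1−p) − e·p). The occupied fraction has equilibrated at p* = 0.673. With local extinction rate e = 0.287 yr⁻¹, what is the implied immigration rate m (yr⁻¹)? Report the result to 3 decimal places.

0.591

At equilibrium m(1−p*) = e·p*, so m = e·p*/(1−p*).
m = 0.287 × 0.673 / 0.3270 = 0.1932/0.3270 = 0.5907.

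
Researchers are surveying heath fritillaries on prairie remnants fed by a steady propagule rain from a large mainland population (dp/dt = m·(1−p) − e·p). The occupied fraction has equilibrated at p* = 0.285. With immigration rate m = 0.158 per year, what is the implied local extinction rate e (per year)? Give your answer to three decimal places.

At equilibrium m(1−p*) = e·p*, so e = m(1−p*)/p*.
e = 0.158 × 0.7150 / 0.285 = 0.3964.

0.396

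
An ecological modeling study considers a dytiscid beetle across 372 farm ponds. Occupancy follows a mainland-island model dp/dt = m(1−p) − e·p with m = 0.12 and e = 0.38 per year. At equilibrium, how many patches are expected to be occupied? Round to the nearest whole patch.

p* = m/(m+e) = 0.12/0.5000 = 0.2400.
Expected occupied patches = N × p* = 372 × 0.2400 = 89.28 ≈ 89.

89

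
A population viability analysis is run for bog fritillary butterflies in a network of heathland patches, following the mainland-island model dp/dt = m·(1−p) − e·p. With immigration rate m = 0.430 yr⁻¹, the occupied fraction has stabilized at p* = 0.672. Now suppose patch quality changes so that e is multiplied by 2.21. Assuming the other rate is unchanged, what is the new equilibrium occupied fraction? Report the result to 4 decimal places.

0.4811

Balance m(1−p*) = e·p* gives e = m(1−p*)/p* = 0.430×0.32800/0.67200 = 0.20988.
New p* = m/(m+e) = 0.43000/(0.43000+0.46383) = 0.48108.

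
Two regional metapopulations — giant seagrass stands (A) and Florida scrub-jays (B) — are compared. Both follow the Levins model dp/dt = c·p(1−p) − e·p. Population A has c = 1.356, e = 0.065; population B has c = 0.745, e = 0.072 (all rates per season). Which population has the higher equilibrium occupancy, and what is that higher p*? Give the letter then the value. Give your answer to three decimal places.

A, 0.952

A: p*_A = 1 − 0.065/1.356 = 0.9521.
B: p*_B = 1 − 0.072/0.745 = 0.9034.
A is higher at 0.9521.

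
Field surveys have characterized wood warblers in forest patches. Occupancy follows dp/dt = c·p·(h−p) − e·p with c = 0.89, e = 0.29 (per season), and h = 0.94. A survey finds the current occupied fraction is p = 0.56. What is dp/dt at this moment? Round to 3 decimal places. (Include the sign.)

0.027

Colonization term: c·p·(h−p) = 0.89×0.56×0.3800 = 0.18939.
Extinction term: e·p = 0.16240.
dp/dt = 0.18939 − 0.16240 = 0.02699.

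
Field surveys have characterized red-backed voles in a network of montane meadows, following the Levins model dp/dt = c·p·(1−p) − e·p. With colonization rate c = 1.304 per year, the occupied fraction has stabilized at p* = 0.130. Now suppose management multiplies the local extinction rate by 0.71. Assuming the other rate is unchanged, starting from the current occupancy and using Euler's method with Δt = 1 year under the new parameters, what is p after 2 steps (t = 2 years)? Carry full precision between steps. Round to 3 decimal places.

0.220

Balance c(1−p*) = e gives e = 1.304×(1 − 0.13000) = 1.13448.
Starting from p₀ = 0.13000; update p ← p + (dp/dt)·Δt with the new parameters.
p: 0.13000 → 0.17277  (Δp = +0.04277)
p: 0.17277 → 0.21998  (Δp = +0.04721)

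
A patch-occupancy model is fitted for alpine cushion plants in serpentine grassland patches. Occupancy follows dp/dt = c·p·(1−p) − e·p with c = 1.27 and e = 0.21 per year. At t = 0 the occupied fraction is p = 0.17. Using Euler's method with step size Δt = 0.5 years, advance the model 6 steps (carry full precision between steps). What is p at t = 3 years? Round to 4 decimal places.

0.7253

Update rule: p ← p + [c·p·(1−p) − e·p]·Δt with Δt = 0.5.
p: 0.17000 → 0.24175  (Δp = +0.07175)
p: 0.24175 → 0.33276  (Δp = +0.09102)
p: 0.33276 → 0.43881  (Δp = +0.10605)
p: 0.43881 → 0.54911  (Δp = +0.11030)
p: 0.54911 → 0.64867  (Δp = +0.09956)
p: 0.64867 → 0.72528  (Δp = +0.07660)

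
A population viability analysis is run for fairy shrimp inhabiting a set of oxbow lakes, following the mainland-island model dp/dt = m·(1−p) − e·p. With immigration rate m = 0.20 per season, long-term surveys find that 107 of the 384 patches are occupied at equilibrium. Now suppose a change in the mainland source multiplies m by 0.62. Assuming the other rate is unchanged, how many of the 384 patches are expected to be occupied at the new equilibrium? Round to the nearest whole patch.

Observed p* = 107/384 = 0.27865.
Balance m(1−p*) = e·p* gives e = m(1−p*)/p* = 0.20×0.72135/0.27865 = 0.51775.
New p* = m/(m+e) = 0.12400/(0.12400+0.51775) = 0.19322.
Expected occupied = 384 × 0.19322 = 74.20 ≈ 74.

74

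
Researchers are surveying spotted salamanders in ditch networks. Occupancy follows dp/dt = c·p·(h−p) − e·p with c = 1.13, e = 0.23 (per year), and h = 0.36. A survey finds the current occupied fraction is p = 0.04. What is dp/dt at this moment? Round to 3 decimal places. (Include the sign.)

0.005

Colonization term: c·p·(h−p) = 1.13×0.04×0.3200 = 0.01446.
Extinction term: e·p = 0.00920.
dp/dt = 0.01446 − 0.00920 = 0.00526.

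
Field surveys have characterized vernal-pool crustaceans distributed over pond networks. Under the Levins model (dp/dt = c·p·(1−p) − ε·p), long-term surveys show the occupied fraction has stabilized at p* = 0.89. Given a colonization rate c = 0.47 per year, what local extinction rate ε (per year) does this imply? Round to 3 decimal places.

At equilibrium c(1−p*) = ε.
ε = 0.47 × (1 − 0.89) = 0.47 × 0.1100 = 0.0517.

0.052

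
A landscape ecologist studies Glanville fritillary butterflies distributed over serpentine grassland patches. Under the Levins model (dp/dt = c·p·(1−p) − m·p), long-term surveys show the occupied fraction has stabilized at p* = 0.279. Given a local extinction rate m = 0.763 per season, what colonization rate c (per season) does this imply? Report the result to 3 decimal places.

1.058

At equilibrium c(1−p*) = m, so c = m/(1−p*).
c = 0.763/(1 − 0.279) = 0.763/0.7210 = 1.0583.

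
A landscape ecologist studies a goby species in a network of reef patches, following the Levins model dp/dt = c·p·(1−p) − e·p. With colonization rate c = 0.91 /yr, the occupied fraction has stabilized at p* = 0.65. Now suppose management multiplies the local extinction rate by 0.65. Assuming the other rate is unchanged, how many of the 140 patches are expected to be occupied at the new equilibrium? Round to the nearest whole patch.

Balance c(1−p*) = e gives e = 0.91×(1 − 0.65000) = 0.31850.
New p* = 1 − e/c = 1 − 0.20703/0.91000 = 0.77249.
Expected occupied = 140 × 0.77249 = 108.15 ≈ 108.

108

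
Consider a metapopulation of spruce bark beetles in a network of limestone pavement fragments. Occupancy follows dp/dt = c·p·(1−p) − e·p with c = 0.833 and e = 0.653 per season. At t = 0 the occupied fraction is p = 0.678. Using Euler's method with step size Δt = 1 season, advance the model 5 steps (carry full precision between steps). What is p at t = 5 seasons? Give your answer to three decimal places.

Update rule: p ← p + [c·p·(1−p) − e·p]·Δt with Δt = 1.
p: 0.67800 → 0.41712  (Δp = -0.26088)
p: 0.41712 → 0.34727  (Δp = -0.06985)
p: 0.34727 → 0.30932  (Δp = -0.03795)
p: 0.30932 → 0.28530  (Δp = -0.02402)
p: 0.28530 → 0.26885  (Δp = -0.01645)

0.269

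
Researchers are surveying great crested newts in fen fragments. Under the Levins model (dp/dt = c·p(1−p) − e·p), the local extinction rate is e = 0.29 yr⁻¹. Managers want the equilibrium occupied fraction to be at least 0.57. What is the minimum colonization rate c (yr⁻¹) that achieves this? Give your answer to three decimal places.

0.674

p* = 1 − e/c ≥ 0.57 requires e/c ≤ 0.4300, i.e. c ≥ e/0.4300.
c_min = 0.29/0.4300 = 0.6744.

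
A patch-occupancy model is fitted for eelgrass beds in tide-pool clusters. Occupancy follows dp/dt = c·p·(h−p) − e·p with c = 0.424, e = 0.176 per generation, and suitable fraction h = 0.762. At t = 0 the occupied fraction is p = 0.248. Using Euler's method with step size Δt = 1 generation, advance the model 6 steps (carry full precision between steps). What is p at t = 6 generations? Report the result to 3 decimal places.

Update rule: p ← p + [c·p·(h−p) − e·p]·Δt with Δt = 1.
p: 0.24800 → 0.25840  (Δp = +0.01040)
p: 0.25840 → 0.26810  (Δp = +0.00970)
p: 0.26810 → 0.27706  (Δp = +0.00896)
p: 0.27706 → 0.28526  (Δp = +0.00821)
p: 0.28526 → 0.29272  (Δp = +0.00746)
p: 0.29272 → 0.29944  (Δp = +0.00673)

0.299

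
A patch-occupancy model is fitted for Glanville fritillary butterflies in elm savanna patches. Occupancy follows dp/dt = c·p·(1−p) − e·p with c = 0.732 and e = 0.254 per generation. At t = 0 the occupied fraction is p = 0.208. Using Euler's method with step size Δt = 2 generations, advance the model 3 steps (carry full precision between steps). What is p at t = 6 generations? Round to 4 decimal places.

Update rule: p ← p + [c·p·(1−p) − e·p]·Δt with Δt = 2.
  1  |  dp/dt·Δt = +0.135510  |  p_1 = 0.343510
  2  |  dp/dt·Δt = +0.155645  |  p_2 = 0.499154
  3  |  dp/dt·Δt = +0.112429  |  p_3 = 0.611583

0.6116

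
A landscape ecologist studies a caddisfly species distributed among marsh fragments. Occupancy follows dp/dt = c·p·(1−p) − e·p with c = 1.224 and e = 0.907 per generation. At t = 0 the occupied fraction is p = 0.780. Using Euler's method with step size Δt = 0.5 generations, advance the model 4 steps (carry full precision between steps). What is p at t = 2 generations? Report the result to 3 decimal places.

0.361

Update rule: p ← p + [c·p·(1−p) − e·p]·Δt with Δt = 0.5.
  1  |  dp/dt·Δt = -0.248711  |  p_1 = 0.531289
  2  |  dp/dt·Δt = -0.088539  |  p_2 = 0.442750
  3  |  dp/dt·Δt = -0.049793  |  p_3 = 0.392957
  4  |  dp/dt·Δt = -0.032219  |  p_4 = 0.360739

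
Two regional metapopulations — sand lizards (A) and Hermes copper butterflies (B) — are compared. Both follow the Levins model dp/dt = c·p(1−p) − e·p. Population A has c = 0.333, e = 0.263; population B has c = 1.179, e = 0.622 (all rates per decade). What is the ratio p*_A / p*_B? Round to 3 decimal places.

0.445

A: p*_A = 1 − 0.263/0.333 = 0.2102.
B: p*_B = 1 − 0.622/1.179 = 0.4724.
p*_A / p*_B = 0.2102/0.4724 = 0.4450.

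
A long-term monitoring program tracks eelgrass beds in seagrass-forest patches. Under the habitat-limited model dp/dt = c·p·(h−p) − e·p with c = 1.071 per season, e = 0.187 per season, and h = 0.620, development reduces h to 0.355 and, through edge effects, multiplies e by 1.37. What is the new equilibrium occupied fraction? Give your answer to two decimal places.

Before: p* = h − e/c = 0.620 − 0.187/1.071 = 0.620 − 0.1746 = 0.4454.
After: c = 1.071, e = 0.25619, h = 0.355; p* = 0.355 − 0.25619/1.071 = 0.1158.

0.12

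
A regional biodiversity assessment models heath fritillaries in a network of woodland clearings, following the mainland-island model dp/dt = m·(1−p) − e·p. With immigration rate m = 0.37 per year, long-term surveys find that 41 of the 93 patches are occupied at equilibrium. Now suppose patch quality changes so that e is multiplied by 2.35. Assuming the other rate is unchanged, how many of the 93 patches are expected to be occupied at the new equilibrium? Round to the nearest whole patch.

23

Observed p* = 41/93 = 0.44086.
Balance m(1−p*) = e·p* gives e = m(1−p*)/p* = 0.37×0.55914/0.44086 = 0.46927.
New p* = m/(m+e) = 0.37000/(0.37000+1.10278) = 0.25123.
Expected occupied = 93 × 0.25123 = 23.36 ≈ 23.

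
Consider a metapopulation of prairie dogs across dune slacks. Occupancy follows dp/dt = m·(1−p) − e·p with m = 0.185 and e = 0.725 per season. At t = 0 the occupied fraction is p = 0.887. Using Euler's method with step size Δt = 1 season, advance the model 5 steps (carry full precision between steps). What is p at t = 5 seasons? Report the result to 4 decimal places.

0.2033

Update rule: p ← p + [m·(1−p) − e·p]·Δt with Δt = 1.
  1  |  dp/dt·Δt = -0.622170  |  p_1 = 0.264830
  2  |  dp/dt·Δt = -0.055995  |  p_2 = 0.208835
  3  |  dp/dt·Δt = -0.005040  |  p_3 = 0.203795
  4  |  dp/dt·Δt = -0.000454  |  p_4 = 0.203342
  5  |  dp/dt·Δt = -0.000041  |  p_5 = 0.203301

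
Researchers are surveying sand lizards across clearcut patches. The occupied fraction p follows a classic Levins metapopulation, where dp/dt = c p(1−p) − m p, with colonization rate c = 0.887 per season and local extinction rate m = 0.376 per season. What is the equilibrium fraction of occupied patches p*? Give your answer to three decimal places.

0.576

Setting dp/dt = 0 and dividing through by p* gives c·(1−p*) = m.
So p* = 1 − m/c = 1 − 0.376/0.887 = 1 − 0.4239 = 0.5761.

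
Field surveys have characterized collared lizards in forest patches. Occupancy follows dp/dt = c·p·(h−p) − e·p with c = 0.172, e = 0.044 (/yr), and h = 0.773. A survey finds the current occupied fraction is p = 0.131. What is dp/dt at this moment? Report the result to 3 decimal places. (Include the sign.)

Colonization term: c·p·(h−p) = 0.172×0.131×0.6420 = 0.01447.
Extinction term: e·p = 0.00576.
dp/dt = 0.01447 − 0.00576 = 0.00870.

0.009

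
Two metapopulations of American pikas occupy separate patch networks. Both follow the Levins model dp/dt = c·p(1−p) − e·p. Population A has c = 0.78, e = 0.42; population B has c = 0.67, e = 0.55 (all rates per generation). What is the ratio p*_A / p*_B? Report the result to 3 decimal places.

2.577

A: p*_A = 1 − 0.42/0.78 = 0.4615.
B: p*_B = 1 − 0.55/0.67 = 0.1791.
p*_A / p*_B = 0.4615/0.1791 = 2.5769.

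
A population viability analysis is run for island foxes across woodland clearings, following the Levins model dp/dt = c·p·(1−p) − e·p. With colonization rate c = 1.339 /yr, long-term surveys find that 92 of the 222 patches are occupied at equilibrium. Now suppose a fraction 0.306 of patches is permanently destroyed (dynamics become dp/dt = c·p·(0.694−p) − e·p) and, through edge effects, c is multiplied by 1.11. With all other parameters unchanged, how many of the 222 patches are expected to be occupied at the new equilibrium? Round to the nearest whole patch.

37

Observed p* = 92/222 = 0.41441.
Balance c(1−p*) = e gives e = 1.339×(1 − 0.41441) = 0.78411.
New p* = 0.694 − e/c = 0.694 − 0.78411/1.48629 = 0.16644.
Expected occupied = 222 × 0.16644 = 36.95 ≈ 37.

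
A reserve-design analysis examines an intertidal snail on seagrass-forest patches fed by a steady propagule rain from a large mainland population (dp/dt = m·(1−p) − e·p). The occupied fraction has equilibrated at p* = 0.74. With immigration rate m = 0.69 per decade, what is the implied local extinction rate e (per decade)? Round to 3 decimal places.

At equilibrium m(1−p*) = e·p*, so e = m(1−p*)/p*.
e = 0.69 × 0.2600 / 0.74 = 0.2424.

0.242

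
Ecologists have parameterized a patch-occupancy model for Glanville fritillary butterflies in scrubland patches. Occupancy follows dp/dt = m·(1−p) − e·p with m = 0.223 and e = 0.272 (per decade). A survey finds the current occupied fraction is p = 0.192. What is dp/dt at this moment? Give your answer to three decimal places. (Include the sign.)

0.128

Colonization term: m·(1−p) = 0.223×0.8080 = 0.18018.
Extinction term: e·p = 0.05222.
dp/dt = 0.18018 − 0.05222 = 0.12796.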